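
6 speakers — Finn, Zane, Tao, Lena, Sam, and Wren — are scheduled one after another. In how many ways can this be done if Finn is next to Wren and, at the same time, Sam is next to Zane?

Treat {Finn,Wren} as one block (2 orders) and {Sam,Zane} as another (2 orders).
That leaves 4 units to arrange: 2 × 2 × 4! = 4 × 24 = 96.

96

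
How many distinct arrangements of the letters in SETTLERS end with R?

With the last slot taken by R, it remains to arrange the other 7 letters (SETTLES).
Those 7 letters have E appearing twice, S appearing twice, and T appearing twice, giving (7)!/(2!·2!·2!) = 630.

630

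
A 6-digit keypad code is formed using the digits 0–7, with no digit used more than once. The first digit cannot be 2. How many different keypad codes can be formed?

17640

The first digit has 8−1 = 7 choices (anything except 2).
The remaining 5 digits are filled from the other 7 symbols without repetition: 7 × 6 × 5 × 4 × 3 = 2520.
Total: 7 × 2520 = 17640.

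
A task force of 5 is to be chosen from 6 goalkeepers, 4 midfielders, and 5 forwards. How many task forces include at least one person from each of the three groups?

With no constraint there are C(15,5) = 3003 possible selections.
Subtract selections that omit an entire group: no goalkeepers → C(9,5) = 126; no midfielders → C(11,5) = 462; no forwards → C(10,5) = 252.
Add back selections omitting two groups (i.e. drawn from a single group): C(6,5) + C(4,5) + C(5,5) = 7.
By inclusion–exclusion: 3003 − 840 + 7 = 2170.

2170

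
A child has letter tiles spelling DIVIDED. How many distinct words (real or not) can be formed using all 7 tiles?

420

Letter multiplicities in DIVIDED: D×3, E×1, I×2, V×1.
So there are 7! / (3!·2!) = 420 distinguishable arrangements.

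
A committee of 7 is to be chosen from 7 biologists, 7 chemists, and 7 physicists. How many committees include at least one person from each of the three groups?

Total 7-person selections from all 21: C(21,7) = 116280.
Subtract selections that omit an entire group: no biologists → C(14,7) = 3432; no chemists → C(14,7) = 3432; no physicists → C(14,7) = 3432.
Add back selections omitting two groups (i.e. drawn from a single group): C(7,7) + C(7,7) + C(7,7) = 3.
By inclusion–exclusion: 116280 − 10296 + 3 = 105987.

105987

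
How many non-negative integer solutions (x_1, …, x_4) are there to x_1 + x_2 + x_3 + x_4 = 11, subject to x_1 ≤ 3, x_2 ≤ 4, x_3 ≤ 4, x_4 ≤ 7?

Without the upper bounds there are C(14,3) = 364 ways to split 11 among 4 variables.
Subtract solutions that violate a single cap (substitute x_i' = x_i − (cap_i+1)): x_1 ≥ 4 gives C(10,3) = 120; x_2 ≥ 5 gives C(9,3) = 84; x_3 ≥ 5 gives C(9,3) = 84; x_4 ≥ 8 gives C(6,3) = 20. Together 308.
Add back pairs where two caps are both exceeded: 10 + 10 + 0 + 4 + 0 + 0 = 24.
By inclusion–exclusion the count is 364 − 308 + 24 = 80.

80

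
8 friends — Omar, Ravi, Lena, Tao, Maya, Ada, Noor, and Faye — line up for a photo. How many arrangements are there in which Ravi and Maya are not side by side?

Of the 8! = 40320 arrangements, those with Ravi and Maya adjacent number 2 × 7! = 10080 (treat the pair as a block with 2 internal orders).
Complementary counting: 40320 − 10080 = 30240.

30240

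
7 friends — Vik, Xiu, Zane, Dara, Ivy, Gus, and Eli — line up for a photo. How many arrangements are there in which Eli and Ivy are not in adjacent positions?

3600

There are 7! = 5040 arrangements in all. If Eli and Ivy are adjacent, merging them into one block gives 2·(6)! = 1440 arrangements.
So 5040 − 1440 = 3600 arrangements keep them apart.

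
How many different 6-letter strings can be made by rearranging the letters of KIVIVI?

Letter multiplicities in KIVIVI: I×3, K×1, V×2.
So there are 6! / (3!·2!) = 60 distinguishable arrangements.

60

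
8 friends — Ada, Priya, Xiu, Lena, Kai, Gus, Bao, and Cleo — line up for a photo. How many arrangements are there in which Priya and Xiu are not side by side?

30240

There are 8! = 40320 arrangements in all. If Priya and Xiu are adjacent, merging them into one block gives 2·(7)! = 10080 arrangements.
So 40320 − 10080 = 30240 arrangements keep them apart.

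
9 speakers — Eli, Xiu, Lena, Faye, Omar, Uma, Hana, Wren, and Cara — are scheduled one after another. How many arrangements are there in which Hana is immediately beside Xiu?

Place the 7 others and the Hana-Xiu pair as 8 objects in a line; the pair has 2 internal arrangements.
So the count is 2·(8)! = 80640.

80640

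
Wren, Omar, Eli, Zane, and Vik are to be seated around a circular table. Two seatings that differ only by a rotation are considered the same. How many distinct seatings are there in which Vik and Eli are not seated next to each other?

12

All circular seatings of 5 people number (4)! = 24.
Seatings with Vik beside Eli: treat them as a block with 2 internal orders, giving 2 × (3)! = 12.
Subtracting, 24 − 12 = 12.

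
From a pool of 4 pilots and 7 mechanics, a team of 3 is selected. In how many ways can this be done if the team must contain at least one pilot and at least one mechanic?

Total 3-person selections from all 11: C(11,3) = 165.
Subtract selections that omit an entire group: no pilots → C(7,3) = 35; no mechanics → C(4,3) = 4.
Both groups omitted at once is impossible, so 165 − 39 = 126.

126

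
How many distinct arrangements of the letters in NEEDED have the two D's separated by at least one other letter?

40

There are 6!/(3!·2!) = 60 arrangements of NEEDED in total.
Arrangements with the D's together: treat DD as one letter, giving (5)!/(3!) = 20.
Subtracting, 60 − 20 = 40 arrangements keep the D's apart.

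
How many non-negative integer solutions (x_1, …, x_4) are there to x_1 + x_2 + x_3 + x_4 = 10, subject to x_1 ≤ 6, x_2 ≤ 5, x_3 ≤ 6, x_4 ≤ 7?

201

By stars and bars, unrestricted non-negative solutions to x_1+…+x_4 = 10 number C(10+3,3) = 286.
Subtract solutions that violate a single cap (substitute x_i' = x_i − (cap_i+1)): x_1 ≥ 7 gives C(6,3) = 20; x_2 ≥ 6 gives C(7,3) = 35; x_3 ≥ 7 gives C(6,3) = 20; x_4 ≥ 8 gives C(5,3) = 10. Together 85.
No two caps can be exceeded simultaneously, so the pair terms are all 0.
By inclusion–exclusion the count is 286 − 85 + 0 = 201.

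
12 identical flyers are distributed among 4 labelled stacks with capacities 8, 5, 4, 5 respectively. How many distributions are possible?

156

Ignoring the caps, the number of non-negative solutions to x_1+…+x_4 = 12 is C(15,3) = 455.
Subtract solutions that violate a single cap (substitute x_i' = x_i − (cap_i+1)): x_1 ≥ 9 gives C(6,3) = 20; x_2 ≥ 6 gives C(9,3) = 84; x_3 ≥ 5 gives C(10,3) = 120; x_4 ≥ 6 gives C(9,3) = 84. Together 308.
Add back pairs where two caps are both exceeded: 0 + 0 + 0 + 4 + 1 + 4 = 9.
By inclusion–exclusion the count is 455 − 308 + 9 = 156.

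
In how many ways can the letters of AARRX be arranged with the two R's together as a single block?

12

Treat the 2 copies of R as a single block. The multiset to arrange is then {RR, A, A, X}, 4 items in all.
That gives (4)!/(2!) = 12 arrangements.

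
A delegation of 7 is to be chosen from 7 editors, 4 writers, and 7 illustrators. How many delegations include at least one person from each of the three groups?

27734

Total 7-person selections from all 18: C(18,7) = 31824.
Selections missing a whole group: no editors → C(11,7) = 330; no writers → C(14,7) = 3432; no illustrators → C(11,7) = 330.
Add back selections omitting two groups (i.e. drawn from a single group): C(7,7) + C(4,7) + C(7,7) = 2.
By inclusion–exclusion: 31824 − 4092 + 2 = 27734.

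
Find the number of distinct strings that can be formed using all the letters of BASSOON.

1260

The 7 letters of BASSOON have repeats: O appearing twice and S appearing twice.
The number of distinct arrangements is 7!/(2!·2!) = 5040/4 = 1260.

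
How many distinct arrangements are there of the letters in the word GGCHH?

The 5 letters of GGCHH have repeats: G appearing twice and H appearing twice.
So there are 5! / (2!·2!) = 30 distinguishable arrangements.

30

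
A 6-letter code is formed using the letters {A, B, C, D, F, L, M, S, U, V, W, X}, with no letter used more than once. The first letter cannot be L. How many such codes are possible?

The first letter has 12−1 = 11 choices (anything except L).
The remaining 5 letters are filled from the other 11 symbols without repetition: 11 × 10 × 9 × 8 × 7 = 55440.
Total: 11 × 55440 = 609840.

609840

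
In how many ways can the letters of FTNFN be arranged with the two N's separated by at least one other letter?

18

Total arrangements of FTNFN: 5!/(2!·2!) = 30.
Arrangements with the N's together: treat NN as one letter, giving (4)!/(2!) = 12.
Subtracting, 30 − 12 = 18 arrangements keep the N's apart.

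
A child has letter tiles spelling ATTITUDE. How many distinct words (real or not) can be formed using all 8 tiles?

6720

Letter multiplicities in ATTITUDE: A×1, D×1, E×1, I×1, T×3, U×1.
So there are 8! / (3!) = 6720 distinguishable arrangements.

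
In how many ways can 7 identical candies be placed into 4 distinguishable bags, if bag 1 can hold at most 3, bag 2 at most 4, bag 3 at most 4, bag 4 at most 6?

Ignoring the caps, the number of non-negative solutions to x_1+…+x_4 = 7 is C(10,3) = 120.
Subtract solutions that violate a single cap (substitute x_i' = x_i − (cap_i+1)): x_1 ≥ 4 gives C(6,3) = 20; x_2 ≥ 5 gives C(5,3) = 10; x_3 ≥ 5 gives C(5,3) = 10; x_4 ≥ 7 gives C(3,3) = 1. Together 41.
No two caps can be exceeded simultaneously, so the pair terms are all 0.
By inclusion–exclusion the count is 120 − 41 + 0 = 79.

79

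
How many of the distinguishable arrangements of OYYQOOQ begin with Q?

With the first slot taken by Q, it remains to arrange the other 6 letters (OYYOOQ).
Those 6 letters have O appearing 3 times and Y appearing twice, giving (6)!/(3!·2!) = 60.

60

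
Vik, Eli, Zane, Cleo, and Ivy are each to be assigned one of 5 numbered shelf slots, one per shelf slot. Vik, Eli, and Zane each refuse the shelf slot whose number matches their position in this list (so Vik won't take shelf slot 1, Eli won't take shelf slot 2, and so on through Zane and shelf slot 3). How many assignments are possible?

64

Let Aᵢ (for i ∈ {1, 2, 3}) be the placements that put person i in their forbidden shelf slot. Any j of these fix j positions, leaving (5−j)! ways to fill the rest, and there are C(3,j) ways to pick which j.
By inclusion–exclusion, the number of valid placements is Σ_{j=0}^{3} (−1)^j C(3,j)·(5−j)!.
Computing: 120 − 72 + 18 − 2 = 64.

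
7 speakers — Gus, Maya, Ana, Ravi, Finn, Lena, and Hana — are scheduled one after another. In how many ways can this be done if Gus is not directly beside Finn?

3600

There are 7! = 5040 arrangements in all. If Gus and Finn are adjacent, merging them into one block gives 2·(6)! = 1440 arrangements.
Complementary counting: 5040 − 1440 = 3600.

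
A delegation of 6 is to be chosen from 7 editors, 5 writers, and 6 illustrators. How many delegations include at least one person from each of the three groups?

With no constraint there are C(18,6) = 18564 possible selections.
Selections missing a whole group: no editors → C(11,6) = 462; no writers → C(13,6) = 1716; no illustrators → C(12,6) = 924.
Add back selections omitting two groups (i.e. drawn from a single group): C(7,6) + C(5,6) + C(6,6) = 8.
By inclusion–exclusion: 18564 − 3102 + 8 = 15470.

15470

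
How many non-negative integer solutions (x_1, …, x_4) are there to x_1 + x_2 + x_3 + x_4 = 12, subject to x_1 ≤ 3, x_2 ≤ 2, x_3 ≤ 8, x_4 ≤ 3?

29

By stars and bars, unrestricted non-negative solutions to x_1+…+x_4 = 12 number C(12+3,3) = 455.
Subtract solutions that violate a single cap (substitute x_i' = x_i − (cap_i+1)): x_1 ≥ 4 gives C(11,3) = 165; x_2 ≥ 3 gives C(12,3) = 220; x_3 ≥ 9 gives C(6,3) = 20; x_4 ≥ 4 gives C(11,3) = 165. Together 570.
Add back pairs where two caps are both exceeded: 56 + 0 + 35 + 1 + 56 + 0 = 148.
Subtract triples: 0 + 4 + 0 + 0 = 4.
By inclusion–exclusion the count is 455 − 570 + 148 − 4 = 29.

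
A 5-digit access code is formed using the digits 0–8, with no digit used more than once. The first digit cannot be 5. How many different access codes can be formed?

13440

The first digit has 9−1 = 8 choices (anything except 5).
The remaining 4 digits are filled from the other 8 symbols without repetition: 8 × 7 × 6 × 5 = 1680.
Total: 8 × 1680 = 13440.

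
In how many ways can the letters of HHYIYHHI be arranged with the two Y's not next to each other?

There are 8!/(4!·2!·2!) = 420 arrangements of HHYIYHHI in total.
If the two Y's are adjacent, glue them into one block, leaving 7 items to arrange: (7)!/(4!·2!) = 105 ways.
Subtracting, 420 − 105 = 315 arrangements keep the Y's apart.

315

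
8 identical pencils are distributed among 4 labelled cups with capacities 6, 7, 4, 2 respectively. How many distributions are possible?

Ignoring the caps, the number of non-negative solutions to x_1+…+x_4 = 8 is C(11,3) = 165.
Subtract solutions that violate a single cap (substitute x_i' = x_i − (cap_i+1)): x_1 ≥ 7 gives C(4,3) = 4; x_2 ≥ 8 gives C(3,3) = 1; x_3 ≥ 5 gives C(6,3) = 20; x_4 ≥ 3 gives C(8,3) = 56. Together 81.
Add back pairs where two caps are both exceeded: 0 + 0 + 0 + 0 + 0 + 1 = 1.
By inclusion–exclusion the count is 165 − 81 + 1 = 85.

85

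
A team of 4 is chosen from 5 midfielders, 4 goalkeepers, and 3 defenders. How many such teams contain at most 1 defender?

Split by how many defenders are chosen (0 through 1).
Sum: C(3,0)·C(9,4) + C(3,1)·C(9,3) = 126 + 252 = 378.

378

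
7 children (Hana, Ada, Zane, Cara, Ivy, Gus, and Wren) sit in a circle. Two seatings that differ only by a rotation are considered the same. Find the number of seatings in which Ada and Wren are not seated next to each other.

All circular seatings of 7 people number (6)! = 720.
Those with Ada next to Wren: fuse the pair into one unit and seat 6 units around a circle — 2·(5)! = 240.
Subtracting, 720 − 240 = 480.

480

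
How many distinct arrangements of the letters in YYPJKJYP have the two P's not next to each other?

1260

Total arrangements of YYPJKJYP: 8!/(3!·2!·2!) = 1680.
Arrangements with the P's together: treat PP as one letter, giving (7)!/(3!·2!) = 420.
Hence 1680 − 420 = 1260.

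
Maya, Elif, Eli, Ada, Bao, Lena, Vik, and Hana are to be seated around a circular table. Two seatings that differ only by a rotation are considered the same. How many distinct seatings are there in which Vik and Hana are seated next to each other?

Glue Vik and Hana into a block (2 internal orders). Seating 7 units around a circle gives (6)! arrangements.
So 2 × (6)! = 2 × 720 = 1440.

1440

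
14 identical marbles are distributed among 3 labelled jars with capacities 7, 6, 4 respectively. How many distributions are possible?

10

Ignoring the caps, the number of non-negative solutions to x_1+…+x_3 = 14 is C(16,2) = 120.
Subtract solutions that violate a single cap (substitute x_i' = x_i − (cap_i+1)): x_1 ≥ 8 gives C(8,2) = 28; x_2 ≥ 7 gives C(9,2) = 36; x_3 ≥ 5 gives C(11,2) = 55. Together 119.
Add back pairs where two caps are both exceeded: 0 + 3 + 6 = 9.
By inclusion–exclusion the count is 120 − 119 + 9 = 10.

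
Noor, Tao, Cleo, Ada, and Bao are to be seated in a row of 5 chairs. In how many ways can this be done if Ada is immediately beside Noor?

48

Treat {Ada, Noor} as a single unit. There are 4 units to order, and the pair itself can be ordered 2 ways.
That gives 2 × 4! = 2 × 24 = 48.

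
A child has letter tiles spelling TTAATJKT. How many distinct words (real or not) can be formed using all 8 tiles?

840

The 8 letters of TTAATJKT have repeats: A appearing twice and T appearing 4 times.
So there are 8! / (4!·2!) = 840 distinguishable arrangements.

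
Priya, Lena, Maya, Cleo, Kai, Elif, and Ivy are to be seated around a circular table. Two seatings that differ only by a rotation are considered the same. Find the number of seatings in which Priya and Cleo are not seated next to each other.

480

All circular seatings of 7 people number (6)! = 720.
Those with Priya next to Cleo: fuse the pair into one unit and seat 6 units around a circle — 2·(5)! = 240.
Subtracting, 720 − 240 = 480.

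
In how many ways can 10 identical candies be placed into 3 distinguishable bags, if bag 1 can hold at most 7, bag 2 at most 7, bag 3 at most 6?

44

Without the upper bounds there are C(12,2) = 66 ways to split 10 among 3 bags.
Subtract solutions that violate a single cap (substitute x_i' = x_i − (cap_i+1)): x_1 ≥ 8 gives C(4,2) = 6; x_2 ≥ 8 gives C(4,2) = 6; x_3 ≥ 7 gives C(5,2) = 10. Together 22.
No two caps can be exceeded simultaneously, so the pair terms are all 0.
By inclusion–exclusion the count is 66 − 22 + 0 = 44.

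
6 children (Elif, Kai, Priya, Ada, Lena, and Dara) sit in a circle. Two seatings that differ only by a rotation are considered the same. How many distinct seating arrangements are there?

120

Fix one person's seat to break rotational symmetry; the remaining 5 people can be arranged in (5)! = 120 ways.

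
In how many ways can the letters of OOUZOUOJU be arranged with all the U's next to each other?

Treat the 3 copies of U as a single block. The multiset to arrange is then {UUU, J, O, O, O, O, Z}, 7 items in all.
That gives (7)!/(4!) = 210 arrangements.

210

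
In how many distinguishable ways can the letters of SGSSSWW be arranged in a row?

Letter multiplicities in SGSSSWW: G×1, S×4, W×2.
The number of distinct arrangements is 7!/(4!·2!) = 5040/48 = 105.

105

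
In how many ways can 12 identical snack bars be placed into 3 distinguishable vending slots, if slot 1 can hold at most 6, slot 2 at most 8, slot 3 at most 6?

39

Ignoring the caps, the number of non-negative solutions to x_1+…+x_3 = 12 is C(14,2) = 91.
Subtract solutions that violate a single cap (substitute x_i' = x_i − (cap_i+1)): x_1 ≥ 7 gives C(7,2) = 21; x_2 ≥ 9 gives C(5,2) = 10; x_3 ≥ 7 gives C(7,2) = 21. Together 52.
No two caps can be exceeded simultaneously, so the pair terms are all 0.
By inclusion–exclusion the count is 91 − 52 + 0 = 39.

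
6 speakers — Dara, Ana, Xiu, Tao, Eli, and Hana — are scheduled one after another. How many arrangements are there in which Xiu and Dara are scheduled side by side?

Glue Xiu and Dara into one block (2 internal orders), leaving 5 units to arrange in a row.
That gives 2 × 5! = 2 × 120 = 240.

240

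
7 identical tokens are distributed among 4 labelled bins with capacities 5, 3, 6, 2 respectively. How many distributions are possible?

Without the upper bounds there are C(10,3) = 120 ways to split 7 among 4 bins.
Subtract solutions that violate a single cap (substitute x_i' = x_i − (cap_i+1)): x_1 ≥ 6 gives C(4,3) = 4; x_2 ≥ 4 gives C(6,3) = 20; x_3 ≥ 7 gives C(3,3) = 1; x_4 ≥ 3 gives C(7,3) = 35. Together 60.
Add back pairs where two caps are both exceeded: 0 + 0 + 0 + 0 + 1 + 0 = 1.
By inclusion–exclusion the count is 120 − 60 + 1 = 61.

61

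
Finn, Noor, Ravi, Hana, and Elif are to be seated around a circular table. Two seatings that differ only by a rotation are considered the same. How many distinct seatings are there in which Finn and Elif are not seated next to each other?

12

All circular seatings of 5 people number (4)! = 24.
Those with Finn next to Elif: fuse the pair into one unit and seat 4 units around a circle — 2·(3)! = 12.
Subtracting, 24 − 12 = 12.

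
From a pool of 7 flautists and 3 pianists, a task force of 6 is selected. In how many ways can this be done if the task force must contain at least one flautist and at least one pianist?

With no constraint there are C(10,6) = 210 possible selections.
Subtract selections that omit an entire group: no flautists → C(3,6) = 0; no pianists → C(7,6) = 7.
Both groups omitted at once is impossible, so 210 − 7 = 203.

203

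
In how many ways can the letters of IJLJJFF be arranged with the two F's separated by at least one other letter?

300

Total arrangements of IJLJJFF: 7!/(3!·2!) = 420.
Arrangements with the F's together: treat FF as one letter, giving (6)!/(3!) = 120.
Hence 420 − 120 = 300.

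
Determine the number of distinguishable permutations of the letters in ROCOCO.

Letter multiplicities in ROCOCO: C×2, O×3, R×1.
So there are 6! / (3!·2!) = 60 distinguishable arrangements.

60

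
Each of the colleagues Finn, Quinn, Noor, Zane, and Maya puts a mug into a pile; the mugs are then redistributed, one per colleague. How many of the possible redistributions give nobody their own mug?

44

This is the derangement count D_5: permutations of 5 items with no fixed point.
By inclusion–exclusion this is Σ_{j=0}^{5} (−1)^j C(5,j)·(5−j)!.
Computing: 120 − 120 + 60 − 20 + 5 − 1 = 44.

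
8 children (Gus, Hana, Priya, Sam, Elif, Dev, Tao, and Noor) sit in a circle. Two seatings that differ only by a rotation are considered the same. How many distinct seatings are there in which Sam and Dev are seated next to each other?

1440

Treat {Sam, Dev} as one unit (2 internal orders) and seat the resulting 7 units around the table: (6)! circular arrangements.
So 2 × (6)! = 2 × 720 = 1440.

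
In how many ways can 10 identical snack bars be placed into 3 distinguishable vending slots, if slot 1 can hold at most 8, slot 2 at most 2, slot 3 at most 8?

24

By stars and bars, unrestricted non-negative solutions to x_1+…+x_3 = 10 number C(10+2,2) = 66.
Subtract solutions that violate a single cap (substitute x_i' = x_i − (cap_i+1)): x_1 ≥ 9 gives C(3,2) = 3; x_2 ≥ 3 gives C(9,2) = 36; x_3 ≥ 9 gives C(3,2) = 3. Together 42.
No two caps can be exceeded simultaneously, so the pair terms are all 0.
By inclusion–exclusion the count is 66 − 42 + 0 = 24.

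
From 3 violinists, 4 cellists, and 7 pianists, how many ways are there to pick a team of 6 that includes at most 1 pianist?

154

Split by how many pianists are chosen (0 through 1).
Sum: C(7,0)·C(7,6) + C(7,1)·C(7,5) = 7 + 147 = 154.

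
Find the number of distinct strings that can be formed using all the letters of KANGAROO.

KANGAROO has 8 letters with A appearing twice and O appearing twice.
So there are 8! / (2!·2!) = 10080 distinguishable arrangements.

10080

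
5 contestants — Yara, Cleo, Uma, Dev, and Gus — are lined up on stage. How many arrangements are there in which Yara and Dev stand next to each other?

48

Glue Yara and Dev into one block (2 internal orders), leaving 4 units to arrange in a row.
So the count is 2·(4)! = 48.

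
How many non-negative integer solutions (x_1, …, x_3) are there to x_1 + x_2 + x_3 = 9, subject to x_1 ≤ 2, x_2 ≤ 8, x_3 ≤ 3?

11

Ignoring the caps, the number of non-negative solutions to x_1+…+x_3 = 9 is C(11,2) = 55.
Subtract solutions that violate a single cap (substitute x_i' = x_i − (cap_i+1)): x_1 ≥ 3 gives C(8,2) = 28; x_2 ≥ 9 gives C(2,2) = 1; x_3 ≥ 4 gives C(7,2) = 21. Together 50.
Add back pairs where two caps are both exceeded: 0 + 6 + 0 = 6.
By inclusion–exclusion the count is 55 − 50 + 6 = 11.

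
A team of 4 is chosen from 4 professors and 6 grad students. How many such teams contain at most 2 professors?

185

Split by how many professors are chosen (0 through 2).
Sum: C(4,0)·C(6,4) + C(4,1)·C(6,3) + C(4,2)·C(6,2) = 15 + 80 + 90 = 185.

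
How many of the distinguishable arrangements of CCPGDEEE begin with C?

840

Fix C in the first position and arrange the remaining 7 letters.
Those 7 letters have E appearing 3 times, giving (7)!/(3!) = 840.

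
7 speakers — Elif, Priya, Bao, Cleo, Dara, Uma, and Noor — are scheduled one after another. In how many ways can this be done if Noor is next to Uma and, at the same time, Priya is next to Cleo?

480

Treat {Noor,Uma} as one block (2 orders) and {Priya,Cleo} as another (2 orders).
That leaves 5 units to arrange: 2 × 2 × 5! = 4 × 120 = 480.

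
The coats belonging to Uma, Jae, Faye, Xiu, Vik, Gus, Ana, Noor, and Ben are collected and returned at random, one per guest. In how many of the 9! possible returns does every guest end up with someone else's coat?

133496

This is the derangement count D_9: permutations of 9 items with no fixed point.
By inclusion–exclusion this is Σ_{j=0}^{9} (−1)^j C(9,j)·(9−j)!.
Computing: 362880 − 362880 + 181440 − 60480 + 15120 − 3024 + 504 − 72 + 9 − 1 = 133496.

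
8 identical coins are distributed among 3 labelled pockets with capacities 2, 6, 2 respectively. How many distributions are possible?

Without the upper bounds there are C(10,2) = 45 ways to split 8 among 3 pockets.
Subtract solutions that violate a single cap (substitute x_i' = x_i − (cap_i+1)): x_1 ≥ 3 gives C(7,2) = 21; x_2 ≥ 7 gives C(3,2) = 3; x_3 ≥ 3 gives C(7,2) = 21. Together 45.
Add back pairs where two caps are both exceeded: 0 + 6 + 0 = 6.
By inclusion–exclusion the count is 45 − 45 + 6 = 6.

6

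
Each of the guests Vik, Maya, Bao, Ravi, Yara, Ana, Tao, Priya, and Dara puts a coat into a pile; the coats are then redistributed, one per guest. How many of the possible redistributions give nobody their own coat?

133496

Count assignments avoiding every fixed point. For any j of the 9 guests fixed to their own coat, the other 9−j can be arranged in (9−j)! ways.
By inclusion–exclusion this is Σ_{j=0}^{9} (−1)^j C(9,j)·(9−j)!.
Computing: 362880 − 362880 + 181440 − 60480 + 15120 − 3024 + 504 − 72 + 9 − 1 = 133496.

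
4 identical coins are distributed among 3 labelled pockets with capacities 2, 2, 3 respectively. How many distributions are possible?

8

Ignoring the caps, the number of non-negative solutions to x_1+…+x_3 = 4 is C(6,2) = 15.
Subtract solutions that violate a single cap (substitute x_i' = x_i − (cap_i+1)): x_1 ≥ 3 gives C(3,2) = 3; x_2 ≥ 3 gives C(3,2) = 3; x_3 ≥ 4 gives C(2,2) = 1. Together 7.
No two caps can be exceeded simultaneously, so the pair terms are all 0.
By inclusion–exclusion the count is 15 − 7 + 0 = 8.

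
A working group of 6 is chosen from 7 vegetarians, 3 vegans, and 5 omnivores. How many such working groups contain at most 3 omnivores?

Split by how many omnivores are chosen (0 through 3).
Sum: C(5,0)·C(10,6) + C(5,1)·C(10,5) + C(5,2)·C(10,4) + C(5,3)·C(10,3) = 210 + 1260 + 2100 + 1200 = 4770.

4770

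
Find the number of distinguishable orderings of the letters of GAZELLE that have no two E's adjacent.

900

Total arrangements of GAZELLE: 7!/(2!·2!) = 1260.
If the two E's are adjacent, glue them into one block, leaving 6 items to arrange: (6)!/(2!) = 360 ways.
Hence 1260 − 360 = 900.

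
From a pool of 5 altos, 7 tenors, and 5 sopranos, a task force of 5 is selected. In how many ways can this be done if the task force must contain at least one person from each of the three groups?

4375

Total 5-person selections from all 17: C(17,5) = 6188.
Subtract selections that omit an entire group: no altos → C(12,5) = 792; no tenors → C(10,5) = 252; no sopranos → C(12,5) = 792.
Add back selections omitting two groups (i.e. drawn from a single group): C(5,5) + C(7,5) + C(5,5) = 23.
By inclusion–exclusion: 6188 − 1836 + 23 = 4375.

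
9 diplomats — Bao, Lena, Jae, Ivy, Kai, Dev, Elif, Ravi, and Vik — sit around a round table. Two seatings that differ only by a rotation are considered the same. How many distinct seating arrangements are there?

Seat Bao anywhere (absorbing the rotational symmetry), then permute the other 8: (8)! = 40320.

40320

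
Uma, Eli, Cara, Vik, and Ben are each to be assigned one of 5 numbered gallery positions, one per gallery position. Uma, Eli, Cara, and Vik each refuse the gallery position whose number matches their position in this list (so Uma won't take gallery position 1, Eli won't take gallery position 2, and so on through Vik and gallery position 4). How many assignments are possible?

Let Aᵢ (for 1 ≤ i ≤ 4) be the placements that put person i in their forbidden gallery position. Any j of these fix j positions, leaving (5−j)! ways to fill the rest, and there are C(4,j) ways to pick which j.
By inclusion–exclusion, the number of valid placements is Σ_{j=0}^{4} (−1)^j C(4,j)·(5−j)!.
Computing: 120 − 96 + 36 − 8 + 1 = 53.

53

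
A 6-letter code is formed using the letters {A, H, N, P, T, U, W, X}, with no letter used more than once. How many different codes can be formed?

20160

With no repetition, fill the 6 letters in order: 8 choices, then 7, down to 3.
8 × 7 × 6 × 5 × 4 × 3 = 20160.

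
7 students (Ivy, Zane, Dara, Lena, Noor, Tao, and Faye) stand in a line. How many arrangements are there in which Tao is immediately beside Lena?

Glue Tao and Lena into one block (2 internal orders), leaving 6 units to arrange in a row.
So the count is 2·(6)! = 1440.

1440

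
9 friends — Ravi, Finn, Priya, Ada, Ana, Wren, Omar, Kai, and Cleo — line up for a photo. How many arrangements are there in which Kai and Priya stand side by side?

80640

Treat {Kai, Priya} as a single unit. There are 8 units to order, and the pair itself can be ordered 2 ways.
So the count is 2·(8)! = 80640.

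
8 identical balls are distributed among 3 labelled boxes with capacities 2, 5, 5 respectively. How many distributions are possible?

12

By stars and bars, unrestricted non-negative solutions to x_1+…+x_3 = 8 number C(8+2,2) = 45.
Subtract solutions that violate a single cap (substitute x_i' = x_i − (cap_i+1)): x_1 ≥ 3 gives C(7,2) = 21; x_2 ≥ 6 gives C(4,2) = 6; x_3 ≥ 6 gives C(4,2) = 6. Together 33.
No two caps can be exceeded simultaneously, so the pair terms are all 0.
By inclusion–exclusion the count is 45 − 33 + 0 = 12.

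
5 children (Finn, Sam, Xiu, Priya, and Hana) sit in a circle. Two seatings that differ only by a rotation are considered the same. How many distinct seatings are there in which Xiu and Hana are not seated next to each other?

All circular seatings of 5 people number (4)! = 24.
Those with Xiu next to Hana: fuse the pair into one unit and seat 4 units around a circle — 2·(3)! = 12.
Subtracting, 24 − 12 = 12.

12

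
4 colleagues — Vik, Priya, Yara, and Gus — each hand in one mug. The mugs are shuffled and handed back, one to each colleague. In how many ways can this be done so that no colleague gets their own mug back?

9

Let Aᵢ be the assignments in which colleague i gets their own mug. We want the size of the complement of A₁∪…∪A_4.
By inclusion–exclusion this is Σ_{j=0}^{4} (−1)^j C(4,j)·(4−j)!.
Computing: 24 − 24 + 12 − 4 + 1 = 9.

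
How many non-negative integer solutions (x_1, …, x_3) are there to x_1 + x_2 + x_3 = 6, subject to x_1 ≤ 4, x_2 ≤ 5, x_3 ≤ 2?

14

Without the upper bounds there are C(8,2) = 28 ways to split 6 among 3 variables.
Subtract solutions that violate a single cap (substitute x_i' = x_i − (cap_i+1)): x_1 ≥ 5 gives C(3,2) = 3; x_2 ≥ 6 gives C(2,2) = 1; x_3 ≥ 3 gives C(5,2) = 10. Together 14.
No two caps can be exceeded simultaneously, so the pair terms are all 0.
By inclusion–exclusion the count is 28 − 14 + 0 = 14.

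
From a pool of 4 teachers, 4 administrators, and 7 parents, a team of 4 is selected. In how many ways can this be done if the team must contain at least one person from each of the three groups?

Total 4-person selections from all 15: C(15,4) = 1365.
Selections missing a whole group: no teachers → C(11,4) = 330; no administrators → C(11,4) = 330; no parents → C(8,4) = 70.
Add back selections omitting two groups (i.e. drawn from a single group): C(4,4) + C(4,4) + C(7,4) = 37.
By inclusion–exclusion: 1365 − 730 + 37 = 672.

672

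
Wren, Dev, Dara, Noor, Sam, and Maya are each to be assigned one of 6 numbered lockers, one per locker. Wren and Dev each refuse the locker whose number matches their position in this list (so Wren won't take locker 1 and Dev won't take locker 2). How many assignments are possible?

Let Aᵢ (for i ∈ {1, 2}) be the placements that put person i in their forbidden locker. Any j of these fix j positions, leaving (6−j)! ways to fill the rest, and there are C(2,j) ways to pick which j.
By inclusion–exclusion, the number of valid placements is Σ_{j=0}^{2} (−1)^j C(2,j)·(6−j)!.
Computing: 720 − 240 + 24 = 504.

504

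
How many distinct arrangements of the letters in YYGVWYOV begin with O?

With the first slot taken by O, it remains to arrange the other 7 letters (YYGVWYV).
Those 7 letters have V appearing twice and Y appearing 3 times, giving (7)!/(3!·2!) = 420.

420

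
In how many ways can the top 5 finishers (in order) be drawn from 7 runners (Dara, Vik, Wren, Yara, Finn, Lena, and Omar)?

There are 7 choices for 1st place, 6 for 2nd, and so on down to 3 for position 5.
That gives 7 × 6 × 5 × 4 × 3 = 2520.

2520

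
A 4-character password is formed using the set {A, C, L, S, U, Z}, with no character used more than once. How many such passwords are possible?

360

With no repetition, fill the 4 characters in order: 6 choices, then 5, down to 3.
6 × 5 × 4 × 3 = 360.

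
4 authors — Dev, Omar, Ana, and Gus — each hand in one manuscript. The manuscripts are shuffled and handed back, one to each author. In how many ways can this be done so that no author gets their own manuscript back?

9

This is the derangement count D_4: permutations of 4 items with no fixed point.
By inclusion–exclusion this is Σ_{j=0}^{4} (−1)^j C(4,j)·(4−j)!.
Computing: 24 − 24 + 12 − 4 + 1 = 9.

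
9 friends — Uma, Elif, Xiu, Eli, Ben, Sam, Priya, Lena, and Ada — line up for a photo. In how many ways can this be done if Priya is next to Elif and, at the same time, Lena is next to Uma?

20160

Treat {Priya,Elif} as one block (2 orders) and {Lena,Uma} as another (2 orders).
That leaves 7 units to arrange: 2 × 2 × 7! = 4 × 5040 = 20160.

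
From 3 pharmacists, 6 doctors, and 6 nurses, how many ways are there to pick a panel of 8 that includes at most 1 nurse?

Split by how many nurses are chosen (0 through 1).
Sum: C(6,0)·C(9,8) + C(6,1)·C(9,7) = 9 + 216 = 225.

225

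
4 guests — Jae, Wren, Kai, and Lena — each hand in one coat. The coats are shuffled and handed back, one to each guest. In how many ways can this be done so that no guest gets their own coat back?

9

Let Aᵢ be the assignments in which guest i gets their own coat. We want the size of the complement of A₁∪…∪A_4.
By inclusion–exclusion this is Σ_{j=0}^{4} (−1)^j C(4,j)·(4−j)!.
Computing: 24 − 24 + 12 − 4 + 1 = 9.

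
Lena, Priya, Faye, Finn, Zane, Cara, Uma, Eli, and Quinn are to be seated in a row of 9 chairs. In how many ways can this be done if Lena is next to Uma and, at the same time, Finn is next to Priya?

Treat {Lena,Uma} as one block (2 orders) and {Finn,Priya} as another (2 orders).
That leaves 7 units to arrange: 2 × 2 × 7! = 4 × 5040 = 20160.

20160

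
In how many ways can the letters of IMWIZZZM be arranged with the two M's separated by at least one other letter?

There are 8!/(3!·2!·2!) = 1680 arrangements of IMWIZZZM in total.
If the two M's are adjacent, glue them into one block, leaving 7 items to arrange: (7)!/(3!·2!) = 420 ways.
Hence 1680 − 420 = 1260.

1260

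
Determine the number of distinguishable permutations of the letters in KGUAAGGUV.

Letter multiplicities in KGUAAGGUV: A×2, G×3, K×1, U×2, V×1.
So there are 9! / (3!·2!·2!) = 15120 distinguishable arrangements.

15120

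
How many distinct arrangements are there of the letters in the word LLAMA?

LLAMA has 5 letters with A appearing twice and L appearing twice.
Dividing 5! = 120 by 2!·2! = 4 for the repeated letters gives 30.

30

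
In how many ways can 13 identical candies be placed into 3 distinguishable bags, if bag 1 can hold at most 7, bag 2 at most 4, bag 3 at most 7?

20

Without the upper bounds there are C(15,2) = 105 ways to split 13 among 3 bags.
Subtract solutions that violate a single cap (substitute x_i' = x_i − (cap_i+1)): x_1 ≥ 8 gives C(7,2) = 21; x_2 ≥ 5 gives C(10,2) = 45; x_3 ≥ 8 gives C(7,2) = 21. Together 87.
Add back pairs where two caps are both exceeded: 1 + 0 + 1 = 2.
By inclusion–exclusion the count is 105 − 87 + 2 = 20.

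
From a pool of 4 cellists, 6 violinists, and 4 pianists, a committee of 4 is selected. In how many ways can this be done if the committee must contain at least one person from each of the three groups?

With no constraint there are C(14,4) = 1001 possible selections.
Selections missing a whole group: no cellists → C(10,4) = 210; no violinists → C(8,4) = 70; no pianists → C(10,4) = 210.
Add back selections omitting two groups (i.e. drawn from a single group): C(4,4) + C(6,4) + C(4,4) = 17.
By inclusion–exclusion: 1001 − 490 + 17 = 528.

528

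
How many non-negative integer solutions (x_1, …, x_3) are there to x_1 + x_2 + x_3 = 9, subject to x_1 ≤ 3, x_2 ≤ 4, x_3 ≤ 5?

Without the upper bounds there are C(11,2) = 55 ways to split 9 among 3 variables.
Subtract solutions that violate a single cap (substitute x_i' = x_i − (cap_i+1)): x_1 ≥ 4 gives C(7,2) = 21; x_2 ≥ 5 gives C(6,2) = 15; x_3 ≥ 6 gives C(5,2) = 10. Together 46.
Add back pairs where two caps are both exceeded: 1 + 0 + 0 = 1.
By inclusion–exclusion the count is 55 − 46 + 1 = 10.

10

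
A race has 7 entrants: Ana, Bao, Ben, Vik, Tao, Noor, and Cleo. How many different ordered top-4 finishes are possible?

840

There are 7 choices for 1st place, 6 for 2nd, and so on down to 4 for position 4.
That gives 7 × 6 × 5 × 4 = 840.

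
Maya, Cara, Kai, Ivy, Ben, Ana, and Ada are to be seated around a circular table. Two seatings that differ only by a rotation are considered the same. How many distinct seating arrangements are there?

Seat Maya anywhere (absorbing the rotational symmetry), then permute the other 6: (6)! = 720.

720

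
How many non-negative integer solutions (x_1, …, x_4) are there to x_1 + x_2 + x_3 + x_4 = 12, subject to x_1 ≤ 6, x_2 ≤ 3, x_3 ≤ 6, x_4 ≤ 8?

166

By stars and bars, unrestricted non-negative solutions to x_1+…+x_4 = 12 number C(12+3,3) = 455.
Subtract solutions that violate a single cap (substitute x_i' = x_i − (cap_i+1)): x_1 ≥ 7 gives C(8,3) = 56; x_2 ≥ 4 gives C(11,3) = 165; x_3 ≥ 7 gives C(8,3) = 56; x_4 ≥ 9 gives C(6,3) = 20. Together 297.
Add back pairs where two caps are both exceeded: 4 + 0 + 0 + 4 + 0 + 0 = 8.
By inclusion–exclusion the count is 455 − 297 + 8 = 166.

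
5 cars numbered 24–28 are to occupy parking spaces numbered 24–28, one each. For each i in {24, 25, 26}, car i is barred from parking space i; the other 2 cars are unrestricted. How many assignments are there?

64

Let Aᵢ (for i ∈ {24, 25, 26}) be the placements that put car i in its forbidden parking space. Any j of these fix j positions, leaving (5−j)! ways to fill the rest, and there are C(3,j) ways to pick which j.
By inclusion–exclusion, the number of valid placements is Σ_{j=0}^{3} (−1)^j C(3,j)·(5−j)!.
Computing: 120 − 72 + 18 − 2 = 64.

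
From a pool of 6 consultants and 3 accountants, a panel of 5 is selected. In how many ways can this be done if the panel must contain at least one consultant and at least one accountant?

120

Unrestricted: C(9,5) = 126 ways to pick any 5 of the 9.
Subtract selections that omit an entire group: no consultants → C(3,5) = 0; no accountants → C(6,5) = 6.
Both groups omitted at once is impossible, so 126 − 6 = 120.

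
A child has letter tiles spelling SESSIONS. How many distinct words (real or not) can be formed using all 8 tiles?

1680

Letter multiplicities in SESSIONS: E×1, I×1, N×1, O×1, S×4.
The number of distinct arrangements is 8!/(4!) = 40320/24 = 1680.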